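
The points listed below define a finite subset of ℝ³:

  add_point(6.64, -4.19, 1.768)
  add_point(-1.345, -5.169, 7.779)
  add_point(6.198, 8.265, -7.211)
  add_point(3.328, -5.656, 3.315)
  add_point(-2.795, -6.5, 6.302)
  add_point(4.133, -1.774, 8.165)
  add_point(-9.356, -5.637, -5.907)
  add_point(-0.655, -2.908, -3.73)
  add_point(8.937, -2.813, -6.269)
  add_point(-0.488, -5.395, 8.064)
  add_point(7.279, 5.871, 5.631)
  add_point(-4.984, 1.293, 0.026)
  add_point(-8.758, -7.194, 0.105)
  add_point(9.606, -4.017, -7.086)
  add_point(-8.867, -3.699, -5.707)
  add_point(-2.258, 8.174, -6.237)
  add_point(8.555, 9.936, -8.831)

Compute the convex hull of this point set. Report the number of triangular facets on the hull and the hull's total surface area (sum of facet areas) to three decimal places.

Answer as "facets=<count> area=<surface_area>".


Extreme-point indices: [0, 1, 3, 4, 5, 6, 9, 10, 11, 12, 13, 14, 15, 16] — 14 of 17 on the boundary.

Facet areas (half cross-product norm):
  f1: (p16, p13, p6) → 134.4142
  f2: (p15, p16, p6) → 71.0377
  f3: (p10, p15, p16) → 79.6748
  f4: (p10, p16, p13) → 98.3579
  f5: (p12, p13, p6) → 59.4756
  f6: (p3, p12, p13) → 73.8746
  f7: (p3, p12, p4) → 28.1187
  f8: (p11, p10, p15) → 67.3986
  f9: (p0, p3, p13) → 14.0332
  f10: (p0, p10, p13) → 48.0406
  f11: (p0, p10, p5) → 31.3613
  f12: (p9, p3, p4) → 9.4699
  f13: (p9, p0, p5) → 21.3536
  f14: (p9, p0, p3) → 6.9373
  f15: (p14, p12, p6) → 6.2199
  f16: (p14, p11, p12) → 27.7789
  f17: (p14, p15, p6) → 3.9719
  f18: (p14, p11, p15) → 41.1343
  f19: (p1, p9, p4) → 0.9208
  f20: (p1, p12, p4) → 5.0059
  f21: (p1, p11, p12) → 45.2512
  f22: (p1, p11, p10) → 70.5637
  f23: (p1, p10, p5) → 18.2669
  f24: (p1, p9, p5) → 2.2265
Σ area = 964.888

Check V−E+F: 14 − 36 + 24 = 2.

facets=24 area=964.888


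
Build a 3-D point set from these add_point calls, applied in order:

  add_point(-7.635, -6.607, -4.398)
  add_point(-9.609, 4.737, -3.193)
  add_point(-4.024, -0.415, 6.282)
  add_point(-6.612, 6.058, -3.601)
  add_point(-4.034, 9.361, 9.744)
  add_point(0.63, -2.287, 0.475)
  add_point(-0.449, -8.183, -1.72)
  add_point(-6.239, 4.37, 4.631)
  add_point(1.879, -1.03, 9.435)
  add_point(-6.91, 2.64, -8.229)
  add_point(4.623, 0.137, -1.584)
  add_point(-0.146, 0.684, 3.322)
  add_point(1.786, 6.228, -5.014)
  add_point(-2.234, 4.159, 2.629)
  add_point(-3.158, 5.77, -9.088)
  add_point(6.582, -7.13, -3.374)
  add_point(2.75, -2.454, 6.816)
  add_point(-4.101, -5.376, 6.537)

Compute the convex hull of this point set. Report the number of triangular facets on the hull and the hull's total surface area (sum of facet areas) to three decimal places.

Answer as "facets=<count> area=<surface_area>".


Hull vertices (14/18): indices [0, 1, 3, 4, 6, 7, 8, 9, 10, 12, 14, 15, 16, 17].

Facet areas (half cross-product norm):
  f1: (p9, p14, p1) → 14.5730
  f2: (p9, p14, p15) → 42.3020
  f3: (p3, p4, p1) → 22.8424
  f4: (p3, p14, p1) → 8.7999
  f5: (p3, p14, p4) → 31.5449
  f6: (p12, p14, p15) → 44.2467
  f7: (p12, p14, p4) → 49.2737
  f8: (p7, p4, p1) → 22.2807
  f9: (p7, p17, p1) → 41.3590
  f10: (p7, p17, p4) → 33.9165
  f11: (p8, p17, p4) → 47.1786
  f12: (p0, p9, p15) → 71.5654
  f13: (p0, p17, p1) → 66.1393
  f14: (p0, p9, p1) → 30.5252
  f15: (p16, p17, p15) → 43.8854
  f16: (p16, p8, p15) → 1.4481
  f17: (p16, p8, p17) → 11.5615
  f18: (p10, p12, p4) → 60.5319
  f19: (p10, p8, p4) → 68.1582
  f20: (p10, p12, p15) → 19.3539
  f21: (p10, p8, p15) → 43.3676
  f22: (p6, p17, p15) → 29.3236
  f23: (p6, p0, p15) → 17.9664
  f24: (p6, p0, p17) → 36.7633
Σ area = 858.907

Euler: V−E+F = 14−36+24 = 2.

facets=24 area=858.907


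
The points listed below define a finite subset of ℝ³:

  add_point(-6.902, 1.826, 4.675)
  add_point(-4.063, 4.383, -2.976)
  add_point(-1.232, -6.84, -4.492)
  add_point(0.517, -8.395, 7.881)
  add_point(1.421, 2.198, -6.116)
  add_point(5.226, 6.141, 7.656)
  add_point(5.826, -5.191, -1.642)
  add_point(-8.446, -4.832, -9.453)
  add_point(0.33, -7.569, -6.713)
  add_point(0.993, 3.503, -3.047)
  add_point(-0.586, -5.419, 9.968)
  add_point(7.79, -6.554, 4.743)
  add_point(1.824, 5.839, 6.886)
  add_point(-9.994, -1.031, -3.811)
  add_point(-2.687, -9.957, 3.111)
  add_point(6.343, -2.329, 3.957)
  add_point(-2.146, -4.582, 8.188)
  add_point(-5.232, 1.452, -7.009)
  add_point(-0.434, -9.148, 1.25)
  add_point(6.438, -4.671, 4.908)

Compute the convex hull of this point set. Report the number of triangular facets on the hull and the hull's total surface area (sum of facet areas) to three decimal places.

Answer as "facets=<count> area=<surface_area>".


facets=30 area=858.729

17 of the 20 inputs are extreme points: [0, 1, 3, 4, 5, 6, 7, 8, 9, 10, 11, 12, 13, 14, 16, 17, 18].

Facet areas (half cross-product norm):
  f1: (p10, p5, p11) → 60.8062
  f2: (p0, p14, p13) → 57.2780
  f3: (p6, p5, p11) → 45.2146
  f4: (p6, p4, p5) → 67.5099
  f5: (p3, p10, p11) → 14.7610
  f6: (p3, p14, p11) → 23.5547
  f7: (p3, p14, p10) → 9.8626
  f8: (p12, p10, p5) → 20.3475
  f9: (p12, p0, p10) → 50.6716
  f10: (p16, p14, p10) → 8.9081
  f11: (p16, p0, p10) → 5.4031
  f12: (p16, p0, p14) → 31.5484
  f13: (p8, p6, p11) → 17.8027
  f14: (p8, p6, p4) → 35.1041
  f15: (p1, p12, p5) → 14.6249
  f16: (p1, p0, p13) → 32.3158
  f17: (p1, p12, p0) → 41.1578
  f18: (p18, p14, p11) → 12.2095
  f19: (p18, p8, p11) → 36.9165
  f20: (p18, p8, p14) → 8.5701
  f21: (p7, p14, p13) → 46.8272
  f22: (p7, p8, p14) → 50.4833
  f23: (p7, p8, p4) → 46.5813
  f24: (p9, p4, p5) → 9.8427
  f25: (p9, p1, p5) → 28.8849
  f26: (p9, p1, p4) → 8.4460
  f27: (p17, p1, p4) → 15.9072
  f28: (p17, p7, p4) → 20.8972
  f29: (p17, p1, p13) → 16.0038
  f30: (p17, p7, p13) → 20.2884
Σ area = 858.729

Check V−E+F: 17 − 45 + 30 = 2.


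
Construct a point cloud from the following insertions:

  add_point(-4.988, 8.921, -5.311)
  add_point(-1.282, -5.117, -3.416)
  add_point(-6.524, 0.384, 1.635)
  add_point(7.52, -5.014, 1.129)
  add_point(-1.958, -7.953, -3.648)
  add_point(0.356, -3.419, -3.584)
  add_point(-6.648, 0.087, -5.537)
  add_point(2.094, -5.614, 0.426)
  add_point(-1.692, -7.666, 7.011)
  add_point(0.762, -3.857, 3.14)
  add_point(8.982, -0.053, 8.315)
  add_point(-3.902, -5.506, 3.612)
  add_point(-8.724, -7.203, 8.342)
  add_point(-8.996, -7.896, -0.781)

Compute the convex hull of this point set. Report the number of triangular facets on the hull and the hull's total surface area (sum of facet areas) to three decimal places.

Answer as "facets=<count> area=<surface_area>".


facets=14 area=737.302

Hull vertices (9/14): indices [0, 3, 4, 5, 6, 8, 10, 12, 13].

Per-facet area ½‖(b−a)×(c−a)‖:
  f1: (p12, p0, p13) → 80.5344
  f2: (p12, p0, p10) → 183.5761
  f3: (p3, p0, p10) → 87.6292
  f4: (p8, p12, p10) → 31.8465
  f5: (p8, p3, p10) → 49.1698
  f6: (p8, p4, p3) → 52.0870
  f7: (p8, p12, p13) → 32.3963
  f8: (p8, p4, p13) → 37.9041
  f9: (p5, p3, p0) → 49.0271
  f10: (p5, p4, p3) → 21.6713
  f11: (p6, p0, p13) → 22.6228
  f12: (p6, p4, p13) → 33.2533
  f13: (p6, p5, p0) → 35.0384
  f14: (p6, p5, p4) → 20.5460
Σ area = 737.302

Euler: V−E+F = 9−21+14 = 2.


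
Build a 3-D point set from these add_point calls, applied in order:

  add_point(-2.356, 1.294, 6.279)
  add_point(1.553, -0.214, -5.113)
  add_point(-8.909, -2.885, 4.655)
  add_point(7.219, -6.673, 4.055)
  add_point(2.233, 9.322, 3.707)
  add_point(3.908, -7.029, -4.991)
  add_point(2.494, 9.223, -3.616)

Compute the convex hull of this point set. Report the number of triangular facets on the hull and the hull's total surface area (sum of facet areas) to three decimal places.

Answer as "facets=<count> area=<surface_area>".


facets=10 area=546.712

Hull vertices (7/7): indices [0, 1, 2, 3, 4, 5, 6].

Area of each hull facet:
  f1: (p5, p3, p2) → 76.4240
  f2: (p6, p4, p2) → 60.5045
  f3: (p6, p4, p3) → 61.4027
  f4: (p6, p5, p3) → 78.6141
  f5: (p0, p3, p2) → 48.5426
  f6: (p0, p4, p2) → 23.8441
  f7: (p0, p4, p3) → 60.3001
  f8: (p1, p5, p2) → 52.4349
  f9: (p1, p6, p2) → 69.1479
  f10: (p1, p6, p5) → 15.4969
Σ area = 546.712

Euler characteristic 7−15+10 = 2 ✓


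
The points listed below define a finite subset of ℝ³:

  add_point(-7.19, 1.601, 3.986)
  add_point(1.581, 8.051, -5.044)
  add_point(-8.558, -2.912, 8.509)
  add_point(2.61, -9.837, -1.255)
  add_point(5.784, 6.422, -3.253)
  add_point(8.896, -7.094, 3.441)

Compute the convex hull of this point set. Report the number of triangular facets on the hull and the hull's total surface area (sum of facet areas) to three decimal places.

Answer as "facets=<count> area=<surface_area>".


facets=8 area=539.928

Points on the hull: [0, 1, 2, 3, 4, 5] (6 of 6).

Per-facet area ½‖(b−a)×(c−a)‖:
  f1: (p3, p5, p2) → 67.9864
  f2: (p4, p5, p2) → 138.3634
  f3: (p4, p3, p5) → 63.6254
  f4: (p4, p3, p1) → 39.5935
  f5: (p0, p3, p2) → 51.5962
  f6: (p0, p3, p1) → 108.7944
  f7: (p0, p4, p2) → 36.0446
  f8: (p0, p4, p1) → 33.9239
Σ area = 539.928

Check V−E+F: 6 − 12 + 8 = 2.


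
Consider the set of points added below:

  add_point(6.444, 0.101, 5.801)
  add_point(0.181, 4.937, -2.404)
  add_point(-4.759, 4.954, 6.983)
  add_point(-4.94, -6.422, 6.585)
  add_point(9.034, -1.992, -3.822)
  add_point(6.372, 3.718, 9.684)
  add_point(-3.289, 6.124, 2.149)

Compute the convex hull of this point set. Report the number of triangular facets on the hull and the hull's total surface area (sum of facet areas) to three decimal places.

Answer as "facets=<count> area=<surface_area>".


facets=10 area=473.822

Points on the hull: [0, 1, 2, 3, 4, 5, 6] (7 of 7).

Per-facet area ½‖(b−a)×(c−a)‖:
  f1: (p2, p6, p3) → 28.9407
  f2: (p2, p5, p3) → 65.3472
  f3: (p2, p5, p6) → 29.8598
  f4: (p1, p4, p3) → 86.4340
  f5: (p1, p6, p3) → 38.8071
  f6: (p1, p5, p4) → 73.7342
  f7: (p1, p5, p6) → 36.4840
  f8: (p0, p4, p3) → 65.8922
  f9: (p0, p5, p3) → 33.4537
  f10: (p0, p5, p4) → 14.8697
Σ area = 473.822

Euler characteristic 7−15+10 = 2 ✓


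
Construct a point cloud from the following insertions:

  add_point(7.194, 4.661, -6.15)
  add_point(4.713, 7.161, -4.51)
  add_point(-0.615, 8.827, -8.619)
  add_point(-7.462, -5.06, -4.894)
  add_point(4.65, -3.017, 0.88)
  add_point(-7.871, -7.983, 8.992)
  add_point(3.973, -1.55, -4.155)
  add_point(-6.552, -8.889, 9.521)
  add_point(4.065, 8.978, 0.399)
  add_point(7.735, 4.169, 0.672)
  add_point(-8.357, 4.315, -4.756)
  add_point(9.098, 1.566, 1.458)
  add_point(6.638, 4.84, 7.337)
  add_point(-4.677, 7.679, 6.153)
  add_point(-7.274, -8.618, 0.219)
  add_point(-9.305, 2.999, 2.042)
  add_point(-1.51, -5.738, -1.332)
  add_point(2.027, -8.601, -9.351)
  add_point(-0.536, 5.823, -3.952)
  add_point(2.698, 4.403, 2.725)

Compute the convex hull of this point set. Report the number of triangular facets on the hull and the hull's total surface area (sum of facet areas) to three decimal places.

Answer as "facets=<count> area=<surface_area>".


16 of the 20 inputs are extreme points: [0, 1, 2, 3, 4, 5, 7, 8, 9, 10, 11, 12, 13, 14, 15, 17].

Area of each hull facet:
  f1: (p12, p7, p11) → 68.6496
  f2: (p4, p7, p11) → 33.5469
  f3: (p4, p17, p11) → 31.6457
  f4: (p4, p17, p7) → 90.5564
  f5: (p0, p17, p11) → 61.4041
  f6: (p0, p2, p17) → 66.9333
  f7: (p13, p12, p7) → 98.6097
  f8: (p5, p13, p15) → 50.0838
  f9: (p5, p13, p7) → 12.4184
  f10: (p14, p17, p7) → 46.7467
  f11: (p14, p3, p17) → 34.2227
  f12: (p14, p5, p7) → 7.2462
  f13: (p14, p3, p15) → 33.4709
  f14: (p14, p5, p15) → 51.1468
  f15: (p10, p2, p17) → 81.5065
  f16: (p10, p3, p17) → 47.6248
  f17: (p10, p3, p15) → 32.4869
  f18: (p10, p13, p15) → 25.6838
  f19: (p10, p13, p2) → 58.5159
  f20: (p9, p12, p11) → 10.2746
  f21: (p9, p0, p11) → 9.7600
  f22: (p8, p13, p2) → 53.3081
  f23: (p8, p13, p12) → 43.2270
  f24: (p8, p9, p12) → 20.3720
  f25: (p8, p9, p0) → 20.5402
  f26: (p1, p0, p2) → 12.3688
  f27: (p1, p8, p2) → 16.9499
  f28: (p1, p8, p0) → 7.3870
Σ area = 1126.687

Euler: V−E+F = 16−42+28 = 2.

facets=28 area=1126.687


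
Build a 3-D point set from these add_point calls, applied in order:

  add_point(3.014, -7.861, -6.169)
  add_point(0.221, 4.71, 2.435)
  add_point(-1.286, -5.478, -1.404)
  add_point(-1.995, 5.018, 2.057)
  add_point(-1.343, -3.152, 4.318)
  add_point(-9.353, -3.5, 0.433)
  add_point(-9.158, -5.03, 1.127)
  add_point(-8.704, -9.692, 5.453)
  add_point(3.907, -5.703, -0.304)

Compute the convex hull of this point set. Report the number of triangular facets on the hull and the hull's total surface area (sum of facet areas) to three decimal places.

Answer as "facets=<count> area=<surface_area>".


Points on the hull: [0, 1, 3, 4, 5, 6, 7, 8] (8 of 9).

Facet areas (half cross-product norm):
  f1: (p7, p3, p5) → 40.8877
  f2: (p0, p3, p5) → 80.6498
  f3: (p0, p7, p8) → 44.9999
  f4: (p4, p7, p8) → 34.2991
  f5: (p6, p7, p5) → 1.7155
  f6: (p6, p0, p5) → 12.2098
  f7: (p6, p0, p7) → 45.6848
  f8: (p1, p7, p3) → 18.1878
  f9: (p1, p4, p7) → 24.6347
  f10: (p1, p4, p8) → 30.6131
  f11: (p1, p0, p8) → 31.3032
  f12: (p1, p0, p3) → 17.2376
Σ area = 382.423

Euler: V−E+F = 8−18+12 = 2.

facets=12 area=382.423


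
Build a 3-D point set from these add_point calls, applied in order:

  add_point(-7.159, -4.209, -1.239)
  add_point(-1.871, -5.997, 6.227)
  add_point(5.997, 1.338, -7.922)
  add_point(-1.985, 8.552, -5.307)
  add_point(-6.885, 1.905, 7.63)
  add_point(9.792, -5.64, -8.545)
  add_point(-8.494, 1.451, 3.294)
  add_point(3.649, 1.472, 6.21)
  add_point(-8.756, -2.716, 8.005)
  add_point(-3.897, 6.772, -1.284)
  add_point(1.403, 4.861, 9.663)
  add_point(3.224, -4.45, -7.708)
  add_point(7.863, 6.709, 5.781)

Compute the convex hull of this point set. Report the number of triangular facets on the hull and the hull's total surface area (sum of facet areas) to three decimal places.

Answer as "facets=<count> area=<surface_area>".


facets=22 area=882.376

13 of the 13 inputs are extreme points: [0, 1, 2, 3, 4, 5, 6, 7, 8, 9, 10, 11, 12].

Facet areas (half cross-product norm):
  f1: (p12, p10, p3) → 57.3433
  f2: (p1, p10, p8) → 45.3971
  f3: (p1, p0, p8) → 33.4985
  f4: (p1, p0, p5) → 84.2154
  f5: (p1, p12, p5) → 137.2209
  f6: (p4, p10, p8) → 17.5488
  f7: (p2, p12, p5) → 55.8049
  f8: (p2, p12, p3) → 76.5187
  f9: (p6, p0, p8) → 23.1882
  f10: (p6, p0, p3) → 47.4618
  f11: (p6, p4, p8) → 11.4854
  f12: (p7, p12, p10) → 17.6394
  f13: (p7, p1, p10) → 23.9217
  f14: (p7, p1, p12) → 2.3218
  f15: (p9, p10, p3) → 22.8897
  f16: (p9, p4, p10) → 46.6338
  f17: (p9, p6, p3) → 8.2856
  f18: (p9, p6, p4) → 18.8392
  f19: (p11, p0, p3) → 78.9650
  f20: (p11, p2, p3) → 34.2488
  f21: (p11, p0, p5) → 18.1283
  f22: (p11, p2, p5) → 20.8195
Σ area = 882.376

Check V−E+F: 13 − 33 + 22 = 2.


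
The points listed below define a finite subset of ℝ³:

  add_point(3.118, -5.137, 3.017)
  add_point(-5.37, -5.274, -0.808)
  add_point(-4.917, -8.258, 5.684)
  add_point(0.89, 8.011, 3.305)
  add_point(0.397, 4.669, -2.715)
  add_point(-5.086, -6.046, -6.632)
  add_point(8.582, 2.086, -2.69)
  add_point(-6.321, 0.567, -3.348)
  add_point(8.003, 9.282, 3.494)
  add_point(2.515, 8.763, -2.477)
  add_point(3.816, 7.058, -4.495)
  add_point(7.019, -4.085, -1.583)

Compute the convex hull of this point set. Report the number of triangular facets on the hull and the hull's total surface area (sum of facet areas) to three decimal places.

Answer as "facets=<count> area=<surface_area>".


facets=18 area=650.831

Extreme-point indices: [0, 1, 2, 3, 5, 6, 7, 8, 9, 10, 11] — 11 of 12 on the boundary.

Area of each hull facet:
  f1: (p10, p8, p6) → 30.9484
  f2: (p10, p5, p7) → 43.2553
  f3: (p10, p5, p6) → 56.1194
  f4: (p3, p2, p7) → 78.2051
  f5: (p3, p8, p2) → 54.9991
  f6: (p1, p2, p7) → 15.3770
  f7: (p1, p5, p7) → 18.2655
  f8: (p1, p5, p2) → 11.4201
  f9: (p11, p5, p6) → 40.9135
  f10: (p11, p5, p2) → 77.3871
  f11: (p11, p8, p6) → 24.6416
  f12: (p9, p10, p8) → 11.6095
  f13: (p9, p3, p8) → 21.1170
  f14: (p9, p10, p7) → 17.6651
  f15: (p9, p3, p7) → 35.7407
  f16: (p0, p8, p2) → 54.7776
  f17: (p0, p11, p2) → 14.5993
  f18: (p0, p11, p8) → 43.7903
Σ area = 650.831

Check V−E+F: 11 − 27 + 18 = 2.


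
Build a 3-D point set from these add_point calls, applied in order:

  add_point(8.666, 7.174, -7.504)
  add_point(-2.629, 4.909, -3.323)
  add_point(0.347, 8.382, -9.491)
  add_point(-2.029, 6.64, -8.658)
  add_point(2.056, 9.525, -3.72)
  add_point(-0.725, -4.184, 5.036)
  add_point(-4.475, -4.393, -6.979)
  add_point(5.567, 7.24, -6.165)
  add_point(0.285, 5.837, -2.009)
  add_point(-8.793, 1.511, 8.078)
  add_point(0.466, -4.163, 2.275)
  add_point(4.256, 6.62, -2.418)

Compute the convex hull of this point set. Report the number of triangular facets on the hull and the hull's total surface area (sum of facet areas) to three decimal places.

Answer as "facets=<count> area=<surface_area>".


9 of the 12 inputs are extreme points: [0, 2, 3, 4, 5, 6, 9, 10, 11].

Area of each hull facet:
  f1: (p2, p6, p0) → 59.1500
  f2: (p5, p6, p9) → 64.9325
  f3: (p4, p2, p9) → 51.0419
  f4: (p4, p2, p0) → 23.5037
  f5: (p3, p6, p9) → 94.4960
  f6: (p3, p2, p9) → 21.1195
  f7: (p3, p2, p6) → 11.4567
  f8: (p10, p6, p0) → 86.3707
  f9: (p10, p5, p0) → 17.7870
  f10: (p10, p5, p6) → 12.3391
  f11: (p11, p5, p9) → 72.5333
  f12: (p11, p4, p9) → 33.8756
  f13: (p11, p5, p0) → 34.1110
  f14: (p11, p4, p0) → 13.0480
Σ area = 595.765

Euler: V−E+F = 9−21+14 = 2.

facets=14 area=595.765


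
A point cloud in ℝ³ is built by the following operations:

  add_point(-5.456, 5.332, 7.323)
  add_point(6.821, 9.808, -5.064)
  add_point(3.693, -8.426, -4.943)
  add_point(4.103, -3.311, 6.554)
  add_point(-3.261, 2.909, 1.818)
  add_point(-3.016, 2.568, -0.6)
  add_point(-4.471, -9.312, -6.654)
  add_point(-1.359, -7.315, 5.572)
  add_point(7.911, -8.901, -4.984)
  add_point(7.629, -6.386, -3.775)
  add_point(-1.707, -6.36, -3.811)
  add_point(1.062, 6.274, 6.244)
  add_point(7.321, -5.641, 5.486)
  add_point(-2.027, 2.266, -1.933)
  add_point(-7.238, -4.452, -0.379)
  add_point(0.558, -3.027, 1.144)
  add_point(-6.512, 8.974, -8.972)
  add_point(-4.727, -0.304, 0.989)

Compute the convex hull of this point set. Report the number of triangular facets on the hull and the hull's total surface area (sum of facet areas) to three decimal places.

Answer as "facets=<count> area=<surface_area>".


10 of the 18 inputs are extreme points: [0, 1, 3, 6, 7, 8, 11, 12, 14, 16].

Facet areas (half cross-product norm):
  f1: (p16, p1, p8) → 130.4262
  f2: (p16, p0, p14) → 94.6957
  f3: (p16, p0, p1) → 110.2777
  f4: (p7, p0, p14) → 53.7774
  f5: (p6, p16, p14) → 66.9005
  f6: (p6, p16, p8) → 115.4087
  f7: (p6, p7, p14) → 36.9859
  f8: (p6, p7, p8) → 74.0317
  f9: (p12, p1, p8) → 98.3105
  f10: (p12, p7, p8) → 48.5401
  f11: (p11, p0, p1) → 35.0428
  f12: (p11, p12, p1) → 88.7783
  f13: (p3, p7, p0) → 43.3621
  f14: (p3, p12, p7) → 13.6086
  f15: (p3, p11, p0) → 33.1602
  f16: (p3, p11, p12) → 13.2534
Σ area = 1056.560

Check V−E+F: 10 − 24 + 16 = 2.

facets=16 area=1056.560


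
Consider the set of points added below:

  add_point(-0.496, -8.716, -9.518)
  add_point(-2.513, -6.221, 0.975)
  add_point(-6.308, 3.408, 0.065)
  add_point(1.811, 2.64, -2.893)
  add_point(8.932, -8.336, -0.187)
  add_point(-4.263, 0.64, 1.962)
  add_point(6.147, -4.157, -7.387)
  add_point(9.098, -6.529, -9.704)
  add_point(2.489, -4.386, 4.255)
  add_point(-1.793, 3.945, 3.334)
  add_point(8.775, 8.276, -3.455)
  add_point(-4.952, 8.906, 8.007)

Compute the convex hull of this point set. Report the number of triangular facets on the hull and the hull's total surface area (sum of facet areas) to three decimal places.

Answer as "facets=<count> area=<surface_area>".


Hull vertices (8/12): indices [0, 1, 2, 4, 7, 8, 10, 11].

Facet areas (half cross-product norm):
  f1: (p1, p0, p2) → 55.9168
  f2: (p1, p11, p2) → 46.4346
  f3: (p10, p0, p2) → 130.3493
  f4: (p10, p0, p7) → 77.8349
  f5: (p10, p11, p2) → 78.5923
  f6: (p4, p0, p7) → 47.5358
  f7: (p4, p1, p0) → 60.8830
  f8: (p4, p10, p7) → 76.1176
  f9: (p4, p10, p11) → 150.9752
  f10: (p8, p1, p11) → 49.0774
  f11: (p8, p4, p11) → 36.0498
  f12: (p8, p4, p1) → 26.9250
Σ area = 836.692

Euler: V−E+F = 8−18+12 = 2.

facets=12 area=836.692


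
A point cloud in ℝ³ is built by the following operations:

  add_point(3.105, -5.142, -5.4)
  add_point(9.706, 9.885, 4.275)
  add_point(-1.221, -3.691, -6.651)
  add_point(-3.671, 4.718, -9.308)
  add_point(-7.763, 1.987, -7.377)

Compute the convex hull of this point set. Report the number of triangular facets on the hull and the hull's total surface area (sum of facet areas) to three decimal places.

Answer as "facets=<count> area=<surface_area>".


Hull vertices (5/5): indices [0, 1, 2, 3, 4].

Facet areas (half cross-product norm):
  f1: (p3, p1, p4) → 47.6463
  f2: (p3, p0, p1) → 115.3178
  f3: (p2, p1, p4) → 89.3934
  f4: (p2, p0, p1) → 44.0735
  f5: (p2, p3, p4) → 22.4354
  f6: (p2, p3, p0) → 17.2683
Σ area = 336.135

Euler characteristic 5−9+6 = 2 ✓

facets=6 area=336.135


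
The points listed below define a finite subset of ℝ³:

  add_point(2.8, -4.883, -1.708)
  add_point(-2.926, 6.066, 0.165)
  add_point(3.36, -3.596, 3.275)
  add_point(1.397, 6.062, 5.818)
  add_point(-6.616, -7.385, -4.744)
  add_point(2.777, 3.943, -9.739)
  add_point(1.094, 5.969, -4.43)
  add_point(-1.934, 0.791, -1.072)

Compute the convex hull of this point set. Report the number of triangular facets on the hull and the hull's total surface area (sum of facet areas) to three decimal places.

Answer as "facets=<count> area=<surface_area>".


facets=10 area=424.270

Extreme-point indices: [0, 1, 2, 3, 4, 5, 6] — 7 of 8 on the boundary.

Area of each hull facet:
  f1: (p5, p1, p4) → 81.2289
  f2: (p0, p2, p4) → 23.6271
  f3: (p0, p5, p4) → 60.8739
  f4: (p0, p5, p2) → 27.3594
  f5: (p3, p2, p4) → 65.3071
  f6: (p3, p1, p4) → 47.8747
  f7: (p3, p5, p2) → 73.8229
  f8: (p6, p5, p1) → 9.0311
  f9: (p6, p3, p1) → 21.2975
  f10: (p6, p3, p5) → 13.8471
Σ area = 424.270

Euler characteristic 7−15+10 = 2 ✓


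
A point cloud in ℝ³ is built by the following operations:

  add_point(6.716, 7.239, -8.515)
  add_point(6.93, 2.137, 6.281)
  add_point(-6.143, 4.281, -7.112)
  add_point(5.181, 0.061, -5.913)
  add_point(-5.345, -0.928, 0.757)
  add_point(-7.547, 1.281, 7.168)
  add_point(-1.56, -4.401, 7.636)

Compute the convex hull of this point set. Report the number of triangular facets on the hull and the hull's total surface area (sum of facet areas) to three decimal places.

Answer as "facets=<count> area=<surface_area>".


facets=10 area=576.618

Points on the hull: [0, 1, 2, 3, 4, 5, 6] (7 of 7).

Facet areas (half cross-product norm):
  f1: (p6, p1, p5) → 44.1685
  f2: (p0, p1, p5) → 113.4820
  f3: (p2, p0, p5) → 94.3803
  f4: (p3, p2, p0) → 46.6040
  f5: (p3, p6, p1) → 67.2029
  f6: (p3, p0, p1) → 48.1280
  f7: (p4, p3, p6) → 53.4513
  f8: (p4, p3, p2) → 53.8311
  f9: (p4, p6, p5) → 27.1903
  f10: (p4, p2, p5) → 28.1793
Σ area = 576.618

Check V−E+F: 7 − 15 + 10 = 2.


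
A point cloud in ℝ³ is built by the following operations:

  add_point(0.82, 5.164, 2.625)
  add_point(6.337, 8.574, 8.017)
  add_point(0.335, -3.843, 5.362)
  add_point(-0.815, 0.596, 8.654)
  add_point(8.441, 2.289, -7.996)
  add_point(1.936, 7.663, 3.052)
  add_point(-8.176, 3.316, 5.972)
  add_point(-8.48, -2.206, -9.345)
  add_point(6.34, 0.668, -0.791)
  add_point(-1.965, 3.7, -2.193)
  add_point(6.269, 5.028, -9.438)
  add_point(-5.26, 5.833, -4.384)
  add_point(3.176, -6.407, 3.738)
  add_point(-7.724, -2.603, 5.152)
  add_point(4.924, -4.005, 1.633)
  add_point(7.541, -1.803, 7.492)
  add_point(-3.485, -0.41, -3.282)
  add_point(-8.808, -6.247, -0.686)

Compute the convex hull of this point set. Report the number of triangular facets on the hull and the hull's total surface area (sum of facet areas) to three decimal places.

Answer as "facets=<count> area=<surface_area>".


facets=24 area=978.206

Points on the hull: [1, 2, 3, 4, 5, 6, 7, 10, 11, 12, 13, 14, 15, 17] (14 of 18).

Area of each hull facet:
  f1: (p14, p12, p4) → 6.9467
  f2: (p7, p12, p17) → 58.5099
  f3: (p7, p12, p4) → 124.1948
  f4: (p10, p1, p4) → 32.7603
  f5: (p10, p7, p4) → 30.4665
  f6: (p10, p7, p11) → 62.8828
  f7: (p2, p3, p12) → 6.1422
  f8: (p15, p3, p1) → 42.2837
  f9: (p15, p3, p12) → 30.5641
  f10: (p15, p14, p12) → 12.2884
  f11: (p15, p1, p4) → 82.2490
  f12: (p15, p14, p4) → 37.2408
  f13: (p6, p3, p1) → 42.0373
  f14: (p6, p7, p17) → 54.9897
  f15: (p6, p7, p11) → 54.0536
  f16: (p5, p10, p1) → 39.0320
  f17: (p5, p10, p11) → 62.5335
  f18: (p5, p6, p1) → 34.1405
  f19: (p5, p6, p11) → 52.0517
  f20: (p13, p6, p17) → 16.3855
  f21: (p13, p6, p3) → 23.3079
  f22: (p13, p2, p3) → 21.9183
  f23: (p13, p12, p17) → 40.1865
  f24: (p13, p2, p12) → 11.0405
Σ area = 978.206

Check V−E+F: 14 − 36 + 24 = 2.


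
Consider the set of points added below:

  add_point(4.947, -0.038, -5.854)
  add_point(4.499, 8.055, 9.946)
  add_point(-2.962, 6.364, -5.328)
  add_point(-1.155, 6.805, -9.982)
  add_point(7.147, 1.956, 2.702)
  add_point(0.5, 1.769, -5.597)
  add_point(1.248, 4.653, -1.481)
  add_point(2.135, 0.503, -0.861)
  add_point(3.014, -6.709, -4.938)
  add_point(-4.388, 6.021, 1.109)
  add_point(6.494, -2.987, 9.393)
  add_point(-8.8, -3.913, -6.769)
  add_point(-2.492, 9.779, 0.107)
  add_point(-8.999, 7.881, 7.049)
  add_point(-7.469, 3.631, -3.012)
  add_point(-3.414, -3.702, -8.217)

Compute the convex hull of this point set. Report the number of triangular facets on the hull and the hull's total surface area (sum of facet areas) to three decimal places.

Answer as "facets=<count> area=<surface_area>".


Extreme-point indices: [0, 1, 3, 4, 8, 10, 11, 12, 13, 14, 15] — 11 of 16 on the boundary.

Per-facet area ½‖(b−a)×(c−a)‖:
  f1: (p10, p8, p4) → 51.1133
  f2: (p10, p11, p13) → 166.0221
  f3: (p10, p11, p8) → 88.9237
  f4: (p12, p3, p13) → 36.1941
  f5: (p0, p8, p4) → 31.3488
  f6: (p0, p3, p4) → 42.0135
  f7: (p0, p3, p8) → 29.7716
  f8: (p14, p3, p13) → 43.5538
  f9: (p14, p11, p13) → 32.6117
  f10: (p14, p11, p3) → 42.2323
  f11: (p15, p3, p8) → 41.0071
  f12: (p15, p11, p8) → 16.1925
  f13: (p15, p11, p3) → 29.1888
  f14: (p1, p10, p4) → 39.7808
  f15: (p1, p3, p4) → 75.6078
  f16: (p1, p12, p3) → 48.7901
  f17: (p1, p10, p13) → 76.6657
  f18: (p1, p12, p13) → 57.6909
Σ area = 948.709

Euler: V−E+F = 11−27+18 = 2.

facets=18 area=948.709


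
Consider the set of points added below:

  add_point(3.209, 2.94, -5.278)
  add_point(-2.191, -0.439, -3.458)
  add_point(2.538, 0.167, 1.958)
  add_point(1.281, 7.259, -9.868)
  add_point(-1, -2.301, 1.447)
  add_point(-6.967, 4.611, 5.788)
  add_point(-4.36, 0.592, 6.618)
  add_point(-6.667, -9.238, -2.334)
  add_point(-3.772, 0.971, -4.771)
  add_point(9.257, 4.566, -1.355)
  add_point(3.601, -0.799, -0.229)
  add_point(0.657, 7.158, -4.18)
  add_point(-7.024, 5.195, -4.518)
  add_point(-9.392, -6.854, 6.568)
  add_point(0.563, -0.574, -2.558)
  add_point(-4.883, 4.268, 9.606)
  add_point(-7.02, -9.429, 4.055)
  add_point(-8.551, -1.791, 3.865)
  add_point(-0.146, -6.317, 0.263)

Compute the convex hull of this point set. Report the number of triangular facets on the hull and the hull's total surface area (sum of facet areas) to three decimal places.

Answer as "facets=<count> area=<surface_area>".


Extreme-point indices: [0, 2, 3, 5, 7, 9, 11, 12, 13, 15, 16, 17, 18] — 13 of 19 on the boundary.

Facet areas (half cross-product norm):
  f1: (p16, p15, p13) → 23.4100
  f2: (p16, p7, p13) → 11.0917
  f3: (p12, p7, p13) → 69.7079
  f4: (p12, p7, p3) → 71.1223
  f5: (p11, p15, p9) → 71.2568
  f6: (p11, p3, p9) → 26.3801
  f7: (p11, p12, p3) → 22.6544
  f8: (p0, p3, p9) → 21.5611
  f9: (p0, p7, p3) → 47.0107
  f10: (p2, p15, p9) → 40.5370
  f11: (p2, p16, p15) → 74.5372
  f12: (p18, p16, p7) → 23.3457
  f13: (p18, p0, p9) → 41.1891
  f14: (p18, p0, p7) → 39.3258
  f15: (p18, p2, p9) → 23.7558
  f16: (p18, p2, p16) → 25.8845
  f17: (p17, p12, p13) → 11.9065
  f18: (p5, p11, p15) → 25.4496
  f19: (p5, p11, p12) → 40.9321
  f20: (p5, p17, p12) → 34.5227
  f21: (p5, p15, p13) → 25.6054
  f22: (p5, p17, p13) → 13.9009
Σ area = 785.087

Check V−E+F: 13 − 33 + 22 = 2.

facets=22 area=785.087


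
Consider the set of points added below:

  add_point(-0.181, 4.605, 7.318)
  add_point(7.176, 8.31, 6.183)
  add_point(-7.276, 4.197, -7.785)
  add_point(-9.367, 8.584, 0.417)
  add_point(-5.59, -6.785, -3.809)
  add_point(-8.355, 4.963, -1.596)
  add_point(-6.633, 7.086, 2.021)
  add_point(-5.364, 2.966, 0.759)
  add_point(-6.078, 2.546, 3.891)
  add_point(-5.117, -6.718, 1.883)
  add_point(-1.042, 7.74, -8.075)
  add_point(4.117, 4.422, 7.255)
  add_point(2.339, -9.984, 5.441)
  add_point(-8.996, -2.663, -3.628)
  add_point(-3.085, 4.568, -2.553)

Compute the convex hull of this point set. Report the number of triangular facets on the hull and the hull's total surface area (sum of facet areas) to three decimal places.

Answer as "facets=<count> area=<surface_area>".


11 of the 15 inputs are extreme points: [0, 1, 2, 3, 4, 8, 9, 10, 11, 12, 13].

Facet areas (half cross-product norm):
  f1: (p10, p1, p3) → 94.4918
  f2: (p10, p12, p1) → 152.9281
  f3: (p4, p10, p12) → 96.3812
  f4: (p0, p1, p3) → 45.2661
  f5: (p9, p4, p12) → 22.4710
  f6: (p2, p10, p3) → 34.2083
  f7: (p2, p4, p10) → 39.6810
  f8: (p11, p12, p1) → 22.0349
  f9: (p11, p0, p1) → 8.9156
  f10: (p11, p0, p12) → 31.3727
  f11: (p13, p9, p3) → 45.3680
  f12: (p13, p9, p4) → 15.2794
  f13: (p13, p2, p3) → 38.9201
  f14: (p13, p2, p4) → 19.0851
  f15: (p8, p0, p12) → 52.0517
  f16: (p8, p9, p12) → 39.5198
  f17: (p8, p0, p3) → 25.7690
  f18: (p8, p9, p3) → 25.8382
Σ area = 809.582

Euler: V−E+F = 11−27+18 = 2.

facets=18 area=809.582


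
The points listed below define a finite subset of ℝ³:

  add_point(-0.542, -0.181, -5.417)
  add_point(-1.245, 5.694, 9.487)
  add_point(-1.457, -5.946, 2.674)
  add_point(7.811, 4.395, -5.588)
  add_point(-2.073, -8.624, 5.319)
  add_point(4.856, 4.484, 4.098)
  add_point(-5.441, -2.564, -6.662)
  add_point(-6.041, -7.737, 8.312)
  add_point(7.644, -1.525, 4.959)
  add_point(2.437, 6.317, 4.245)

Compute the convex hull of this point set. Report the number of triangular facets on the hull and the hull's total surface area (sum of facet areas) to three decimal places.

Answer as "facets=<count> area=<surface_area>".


facets=12 area=640.340

Hull vertices (8/10): indices [1, 3, 4, 5, 6, 7, 8, 9].

Area of each hull facet:
  f1: (p6, p1, p7) → 110.0786
  f2: (p8, p1, p7) → 82.9040
  f3: (p5, p8, p3) → 33.8239
  f4: (p5, p8, p1) → 25.6730
  f5: (p4, p6, p3) → 103.5800
  f6: (p4, p8, p3) → 68.8411
  f7: (p4, p6, p7) → 33.8787
  f8: (p4, p8, p7) → 25.4128
  f9: (p9, p5, p3) → 14.7532
  f10: (p9, p5, p1) → 8.7980
  f11: (p9, p6, p3) → 81.9663
  f12: (p9, p6, p1) → 50.6301
Σ area = 640.340

Euler: V−E+F = 8−18+12 = 2.


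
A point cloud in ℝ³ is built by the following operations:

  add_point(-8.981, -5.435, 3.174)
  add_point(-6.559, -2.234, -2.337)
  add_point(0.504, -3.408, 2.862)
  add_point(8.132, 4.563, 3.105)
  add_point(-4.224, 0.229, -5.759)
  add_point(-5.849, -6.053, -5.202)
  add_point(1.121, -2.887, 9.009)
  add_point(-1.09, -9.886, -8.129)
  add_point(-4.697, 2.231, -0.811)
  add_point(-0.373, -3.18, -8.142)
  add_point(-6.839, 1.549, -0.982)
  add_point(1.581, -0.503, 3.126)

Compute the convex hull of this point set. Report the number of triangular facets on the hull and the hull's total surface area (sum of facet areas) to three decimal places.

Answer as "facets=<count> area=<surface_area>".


9 of the 12 inputs are extreme points: [0, 3, 4, 5, 6, 7, 8, 9, 10].

Facet areas (half cross-product norm):
  f1: (p6, p7, p0) → 86.4795
  f2: (p6, p7, p3) → 108.8211
  f3: (p10, p6, p0) → 49.6023
  f4: (p10, p6, p3) → 77.7802
  f5: (p5, p7, p0) → 22.0349
  f6: (p5, p4, p7) → 20.8002
  f7: (p5, p10, p0) → 32.7547
  f8: (p5, p10, p4) → 18.2340
  f9: (p9, p7, p3) → 45.8831
  f10: (p9, p4, p3) → 44.4319
  f11: (p9, p4, p7) → 16.2687
  f12: (p8, p4, p3) → 35.3526
  f13: (p8, p10, p3) → 3.7956
  f14: (p8, p10, p4) → 6.0105
Σ area = 568.249

Euler characteristic 9−21+14 = 2 ✓

facets=14 area=568.249


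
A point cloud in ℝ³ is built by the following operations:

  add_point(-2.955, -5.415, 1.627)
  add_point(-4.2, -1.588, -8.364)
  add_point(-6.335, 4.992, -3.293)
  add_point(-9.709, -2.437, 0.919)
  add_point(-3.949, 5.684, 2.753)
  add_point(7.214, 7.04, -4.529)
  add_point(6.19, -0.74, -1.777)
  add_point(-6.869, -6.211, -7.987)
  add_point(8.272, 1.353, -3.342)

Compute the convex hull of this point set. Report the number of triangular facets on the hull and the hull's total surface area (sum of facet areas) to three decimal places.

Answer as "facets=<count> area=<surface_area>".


Extreme-point indices: [0, 1, 2, 3, 4, 5, 6, 7, 8] — 9 of 9 on the boundary.

Facet areas (half cross-product norm):
  f1: (p5, p4, p8) → 39.4900
  f2: (p5, p1, p8) → 40.6179
  f3: (p0, p4, p3) → 36.6711
  f4: (p2, p4, p3) → 29.3759
  f5: (p2, p5, p4) → 43.0049
  f6: (p2, p5, p1) → 57.9975
  f7: (p6, p4, p8) → 20.1240
  f8: (p6, p0, p4) → 57.3758
  f9: (p7, p6, p0) → 56.2197
  f10: (p7, p0, p3) → 35.3782
  f11: (p7, p1, p8) → 29.1566
  f12: (p7, p6, p8) → 21.4026
  f13: (p7, p2, p3) → 45.2917
  f14: (p7, p2, p1) → 19.9162
Σ area = 532.022

Euler: V−E+F = 9−21+14 = 2.

facets=14 area=532.022


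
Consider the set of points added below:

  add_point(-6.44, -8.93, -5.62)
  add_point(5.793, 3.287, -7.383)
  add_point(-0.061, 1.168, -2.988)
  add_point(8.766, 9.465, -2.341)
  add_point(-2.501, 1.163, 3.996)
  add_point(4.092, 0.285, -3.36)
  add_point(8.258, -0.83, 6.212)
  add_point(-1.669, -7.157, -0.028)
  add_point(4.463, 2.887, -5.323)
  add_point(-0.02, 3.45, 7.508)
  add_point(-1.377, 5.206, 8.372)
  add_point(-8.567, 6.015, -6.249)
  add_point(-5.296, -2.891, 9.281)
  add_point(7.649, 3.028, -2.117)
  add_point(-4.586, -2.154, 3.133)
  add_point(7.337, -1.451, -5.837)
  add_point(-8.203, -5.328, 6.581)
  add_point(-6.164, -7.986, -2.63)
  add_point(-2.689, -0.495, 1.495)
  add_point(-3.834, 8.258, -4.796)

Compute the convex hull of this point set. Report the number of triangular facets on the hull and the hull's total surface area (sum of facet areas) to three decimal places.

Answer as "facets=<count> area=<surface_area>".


Extreme-point indices: [0, 1, 3, 6, 7, 10, 11, 12, 15, 16, 19] — 11 of 20 on the boundary.

Per-facet area ½‖(b−a)×(c−a)‖:
  f1: (p1, p0, p11) → 104.9762
  f2: (p10, p6, p3) → 75.0401
  f3: (p10, p6, p12) → 52.1170
  f4: (p16, p0, p11) → 93.7579
  f5: (p16, p10, p11) → 97.8894
  f6: (p16, p10, p12) → 15.4128
  f7: (p16, p6, p12) → 27.2632
  f8: (p15, p6, p3) → 65.2168
  f9: (p15, p1, p3) → 20.5338
  f10: (p15, p1, p0) → 40.2517
  f11: (p19, p10, p11) → 35.3705
  f12: (p19, p10, p3) → 83.4053
  f13: (p19, p1, p11) → 26.1059
  f14: (p19, p1, p3) → 46.7922
  f15: (p7, p16, p0) → 35.5255
  f16: (p7, p16, p6) → 62.8109
  f17: (p7, p15, p0) → 44.7327
  f18: (p7, p15, p6) → 67.4552
Σ area = 994.657

Check V−E+F: 11 − 27 + 18 = 2.

facets=18 area=994.657


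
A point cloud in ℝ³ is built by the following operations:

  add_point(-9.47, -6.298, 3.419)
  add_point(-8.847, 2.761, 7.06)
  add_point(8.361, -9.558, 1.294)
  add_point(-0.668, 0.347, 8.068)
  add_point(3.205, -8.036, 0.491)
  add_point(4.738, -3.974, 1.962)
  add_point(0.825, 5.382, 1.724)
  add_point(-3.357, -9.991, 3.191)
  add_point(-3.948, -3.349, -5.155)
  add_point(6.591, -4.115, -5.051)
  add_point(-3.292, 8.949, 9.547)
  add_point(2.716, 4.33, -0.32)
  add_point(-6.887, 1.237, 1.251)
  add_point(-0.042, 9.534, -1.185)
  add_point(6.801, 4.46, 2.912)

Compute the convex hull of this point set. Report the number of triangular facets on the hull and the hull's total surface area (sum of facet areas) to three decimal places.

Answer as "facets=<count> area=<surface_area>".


Hull vertices (11/15): indices [0, 1, 2, 3, 7, 8, 9, 10, 12, 13, 14].

Per-facet area ½‖(b−a)×(c−a)‖:
  f1: (p1, p10, p13) → 48.6648
  f2: (p1, p3, p0) → 41.4908
  f3: (p1, p3, p10) → 33.4137
  f4: (p14, p10, p13) → 51.6146
  f5: (p14, p3, p2) → 68.1789
  f6: (p14, p3, p10) → 45.2244
  f7: (p7, p8, p0) → 35.8414
  f8: (p7, p8, p2) → 63.1731
  f9: (p7, p3, p0) → 40.3680
  f10: (p7, p3, p2) → 68.4493
  f11: (p9, p8, p2) → 43.5957
  f12: (p9, p8, p13) → 72.4429
  f13: (p9, p14, p2) → 49.9612
  f14: (p9, p14, p13) → 55.1165
  f15: (p12, p8, p13) → 46.3531
  f16: (p12, p1, p13) → 34.0270
  f17: (p12, p8, p0) → 34.0863
  f18: (p12, p1, p0) → 25.8921
Σ area = 857.894

Check V−E+F: 11 − 27 + 18 = 2.

facets=18 area=857.894


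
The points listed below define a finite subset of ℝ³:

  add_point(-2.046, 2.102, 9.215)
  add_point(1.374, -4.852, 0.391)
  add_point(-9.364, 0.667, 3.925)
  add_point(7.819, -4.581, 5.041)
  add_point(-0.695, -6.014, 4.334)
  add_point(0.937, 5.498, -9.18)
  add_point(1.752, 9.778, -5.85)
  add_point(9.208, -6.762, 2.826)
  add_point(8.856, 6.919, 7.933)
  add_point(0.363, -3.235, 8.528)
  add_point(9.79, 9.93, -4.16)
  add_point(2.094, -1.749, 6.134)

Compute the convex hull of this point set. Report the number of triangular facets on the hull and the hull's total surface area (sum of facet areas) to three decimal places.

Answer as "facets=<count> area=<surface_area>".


facets=18 area=850.605

Points on the hull: [0, 1, 2, 3, 4, 5, 6, 7, 8, 9, 10] (11 of 12).

Area of each hull facet:
  f1: (p5, p7, p10) → 98.0375
  f2: (p8, p7, p10) → 90.6755
  f3: (p6, p5, p2) → 47.0240
  f4: (p6, p5, p10) → 21.5922
  f5: (p6, p8, p10) → 50.9528
  f6: (p1, p5, p2) → 87.6012
  f7: (p1, p5, p7) → 54.6603
  f8: (p0, p9, p2) → 26.7655
  f9: (p0, p9, p8) → 35.3299
  f10: (p0, p6, p2) → 76.5383
  f11: (p0, p6, p8) → 91.6639
  f12: (p3, p8, p7) → 13.5986
  f13: (p3, p9, p7) → 9.5490
  f14: (p3, p9, p8) → 48.8322
  f15: (p4, p1, p7) → 19.2569
  f16: (p4, p9, p7) → 25.8009
  f17: (p4, p1, p2) → 24.8352
  f18: (p4, p9, p2) → 27.8911
Σ area = 850.605

Euler: V−E+F = 11−27+18 = 2.


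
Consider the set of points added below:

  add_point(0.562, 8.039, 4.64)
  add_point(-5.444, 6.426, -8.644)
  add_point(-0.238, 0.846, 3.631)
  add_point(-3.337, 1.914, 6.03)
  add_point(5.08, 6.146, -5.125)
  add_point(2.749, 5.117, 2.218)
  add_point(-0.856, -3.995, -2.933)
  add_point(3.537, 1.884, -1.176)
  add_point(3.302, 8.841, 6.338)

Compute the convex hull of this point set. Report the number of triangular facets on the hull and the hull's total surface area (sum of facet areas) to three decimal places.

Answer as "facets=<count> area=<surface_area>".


8 of the 9 inputs are extreme points: [0, 1, 2, 3, 4, 6, 7, 8].

Facet areas (half cross-product norm):
  f1: (p6, p4, p1) → 61.0529
  f2: (p8, p4, p1) → 65.2677
  f3: (p3, p6, p1) → 69.3285
  f4: (p7, p6, p4) → 18.9624
  f5: (p7, p8, p4) → 30.7876
  f6: (p0, p8, p1) → 13.6861
  f7: (p0, p3, p1) → 53.7059
  f8: (p0, p3, p8) → 10.3421
  f9: (p2, p3, p8) → 18.4786
  f10: (p2, p7, p8) → 28.0414
  f11: (p2, p3, p6) → 13.6272
  f12: (p2, p7, p6) → 22.2825
Σ area = 405.563

Euler: V−E+F = 8−18+12 = 2.

facets=12 area=405.563


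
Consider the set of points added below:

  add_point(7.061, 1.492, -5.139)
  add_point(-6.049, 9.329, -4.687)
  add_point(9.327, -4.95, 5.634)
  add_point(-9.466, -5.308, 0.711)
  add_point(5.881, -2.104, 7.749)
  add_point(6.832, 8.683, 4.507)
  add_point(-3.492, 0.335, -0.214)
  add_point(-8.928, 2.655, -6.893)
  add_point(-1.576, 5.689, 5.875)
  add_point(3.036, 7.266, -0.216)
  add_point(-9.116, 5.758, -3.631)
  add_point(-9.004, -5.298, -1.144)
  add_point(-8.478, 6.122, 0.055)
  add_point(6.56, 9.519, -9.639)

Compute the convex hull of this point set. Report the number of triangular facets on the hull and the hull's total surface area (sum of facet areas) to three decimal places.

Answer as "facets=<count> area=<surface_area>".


12 of the 14 inputs are extreme points: [0, 1, 2, 3, 4, 5, 7, 8, 10, 11, 12, 13].

Area of each hull facet:
  f1: (p4, p2, p3) → 39.9563
  f2: (p0, p13, p2) → 29.7973
  f3: (p7, p0, p13) → 73.2331
  f4: (p5, p13, p2) → 97.5401
  f5: (p5, p4, p2) → 25.9849
  f6: (p11, p2, p3) → 18.5711
  f7: (p11, p0, p2) → 111.2966
  f8: (p11, p7, p3) → 7.6774
  f9: (p11, p7, p0) → 78.6114
  f10: (p10, p12, p3) → 21.5624
  f11: (p10, p7, p3) → 24.8363
  f12: (p1, p5, p13) → 90.0158
  f13: (p1, p10, p12) → 9.0604
  f14: (p1, p7, p13) → 49.6994
  f15: (p1, p10, p7) → 10.2801
  f16: (p8, p5, p4) → 45.8718
  f17: (p8, p4, p3) → 78.8280
  f18: (p8, p12, p3) → 51.9242
  f19: (p8, p1, p12) → 27.4316
  f20: (p8, p1, p5) → 53.9821
Σ area = 946.160

Euler: V−E+F = 12−30+20 = 2.

facets=20 area=946.160
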